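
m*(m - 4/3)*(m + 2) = m^3 + 2*m^2/3 - 8*m/3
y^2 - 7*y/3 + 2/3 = (y - 2)*(y - 1/3)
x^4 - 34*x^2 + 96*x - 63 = (x - 3)^2*(x - 1)*(x + 7)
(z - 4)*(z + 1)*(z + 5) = z^3 + 2*z^2 - 19*z - 20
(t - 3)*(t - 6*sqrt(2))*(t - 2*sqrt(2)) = t^3 - 8*sqrt(2)*t^2 - 3*t^2 + 24*t + 24*sqrt(2)*t - 72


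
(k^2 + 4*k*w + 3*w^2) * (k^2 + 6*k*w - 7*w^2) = k^4 + 10*k^3*w + 20*k^2*w^2 - 10*k*w^3 - 21*w^4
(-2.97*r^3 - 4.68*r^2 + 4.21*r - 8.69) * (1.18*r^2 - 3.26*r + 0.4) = -3.5046*r^5 + 4.1598*r^4 + 19.0366*r^3 - 25.8508*r^2 + 30.0134*r - 3.476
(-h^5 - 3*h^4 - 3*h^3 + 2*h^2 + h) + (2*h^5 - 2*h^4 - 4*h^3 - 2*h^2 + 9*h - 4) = h^5 - 5*h^4 - 7*h^3 + 10*h - 4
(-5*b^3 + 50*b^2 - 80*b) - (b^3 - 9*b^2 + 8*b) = -6*b^3 + 59*b^2 - 88*b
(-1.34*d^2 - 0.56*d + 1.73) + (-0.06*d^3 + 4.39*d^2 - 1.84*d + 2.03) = -0.06*d^3 + 3.05*d^2 - 2.4*d + 3.76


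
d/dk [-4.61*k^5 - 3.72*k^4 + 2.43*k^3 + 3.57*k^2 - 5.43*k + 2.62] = -23.05*k^4 - 14.88*k^3 + 7.29*k^2 + 7.14*k - 5.43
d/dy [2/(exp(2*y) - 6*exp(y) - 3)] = 4*(3 - exp(y))*exp(y)/(-exp(2*y) + 6*exp(y) + 3)^2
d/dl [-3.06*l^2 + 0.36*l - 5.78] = 0.36 - 6.12*l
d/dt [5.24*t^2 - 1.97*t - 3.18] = 10.48*t - 1.97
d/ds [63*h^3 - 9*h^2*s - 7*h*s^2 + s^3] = -9*h^2 - 14*h*s + 3*s^2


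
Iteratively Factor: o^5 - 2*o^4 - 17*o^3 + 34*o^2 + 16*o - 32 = (o - 1)*(o^4 - o^3 - 18*o^2 + 16*o + 32) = (o - 1)*(o + 4)*(o^3 - 5*o^2 + 2*o + 8) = (o - 4)*(o - 1)*(o + 4)*(o^2 - o - 2) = (o - 4)*(o - 1)*(o + 1)*(o + 4)*(o - 2)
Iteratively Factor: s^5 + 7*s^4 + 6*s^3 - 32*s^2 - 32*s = (s + 1)*(s^4 + 6*s^3 - 32*s) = (s - 2)*(s + 1)*(s^3 + 8*s^2 + 16*s) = (s - 2)*(s + 1)*(s + 4)*(s^2 + 4*s) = s*(s - 2)*(s + 1)*(s + 4)*(s + 4)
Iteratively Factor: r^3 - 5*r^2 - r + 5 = (r - 5)*(r^2 - 1) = (r - 5)*(r + 1)*(r - 1)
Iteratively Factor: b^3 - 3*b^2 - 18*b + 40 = (b + 4)*(b^2 - 7*b + 10) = (b - 2)*(b + 4)*(b - 5)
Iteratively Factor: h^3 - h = (h - 1)*(h^2 + h) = h*(h - 1)*(h + 1)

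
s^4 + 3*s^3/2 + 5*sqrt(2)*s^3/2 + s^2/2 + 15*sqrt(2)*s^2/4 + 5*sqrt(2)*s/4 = s*(s + 1/2)*(s + 1)*(s + 5*sqrt(2)/2)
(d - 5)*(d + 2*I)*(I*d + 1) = I*d^3 - d^2 - 5*I*d^2 + 5*d + 2*I*d - 10*I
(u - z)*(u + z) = u^2 - z^2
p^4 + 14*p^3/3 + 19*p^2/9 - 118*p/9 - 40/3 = (p - 5/3)*(p + 4/3)*(p + 2)*(p + 3)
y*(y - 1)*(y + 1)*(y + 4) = y^4 + 4*y^3 - y^2 - 4*y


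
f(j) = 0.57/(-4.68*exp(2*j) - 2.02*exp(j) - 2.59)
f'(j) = 0.57*(9.36*exp(2*j) + 2.02*exp(j))/(-4.68*exp(2*j) - 2.02*exp(j) - 2.59)^2 = (5.3352*exp(j) + 1.1514)*exp(j)/(4.68*exp(2*j) + 2.02*exp(j) + 2.59)^2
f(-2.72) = -0.21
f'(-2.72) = 0.01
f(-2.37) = -0.20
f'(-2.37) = 0.02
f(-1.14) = -0.15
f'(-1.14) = 0.07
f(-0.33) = -0.09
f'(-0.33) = 0.09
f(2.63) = -0.00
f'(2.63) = 0.00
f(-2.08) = -0.20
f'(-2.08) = 0.03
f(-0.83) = -0.13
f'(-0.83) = 0.08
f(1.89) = -0.00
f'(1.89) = 0.00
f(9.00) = 0.00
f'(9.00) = 0.00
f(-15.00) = -0.22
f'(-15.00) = 0.00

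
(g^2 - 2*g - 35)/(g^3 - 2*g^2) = (g^2 - 2*g - 35)/(g^2*(g - 2))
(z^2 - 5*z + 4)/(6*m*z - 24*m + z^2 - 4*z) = (z - 1)/(6*m + z)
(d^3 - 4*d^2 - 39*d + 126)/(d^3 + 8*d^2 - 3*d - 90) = (d - 7)/(d + 5)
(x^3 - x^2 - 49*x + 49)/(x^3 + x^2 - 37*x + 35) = (x - 7)/(x - 5)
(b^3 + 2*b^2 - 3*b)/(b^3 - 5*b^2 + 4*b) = (b + 3)/(b - 4)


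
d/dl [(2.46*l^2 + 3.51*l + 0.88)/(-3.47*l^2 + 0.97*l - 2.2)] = (14.5659*l^2 - 4.7168*l - 8.5756)/(12.0409*l^4 - 6.7318*l^3 + 16.2089*l^2 - 4.268*l + 4.84)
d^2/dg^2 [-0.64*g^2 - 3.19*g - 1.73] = -1.28000000000000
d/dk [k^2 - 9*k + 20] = 2*k - 9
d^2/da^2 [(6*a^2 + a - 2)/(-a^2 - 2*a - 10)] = 2*(11*a^3 + 186*a^2 + 42*a - 592)/(a^6 + 6*a^5 + 42*a^4 + 128*a^3 + 420*a^2 + 600*a + 1000)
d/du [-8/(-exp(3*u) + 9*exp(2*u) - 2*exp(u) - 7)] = (-24*exp(2*u) + 144*exp(u) - 16)*exp(u)/(exp(3*u) - 9*exp(2*u) + 2*exp(u) + 7)^2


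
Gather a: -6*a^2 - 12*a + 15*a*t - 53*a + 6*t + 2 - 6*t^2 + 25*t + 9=-6*a^2 + a*(15*t - 65) - 6*t^2 + 31*t + 11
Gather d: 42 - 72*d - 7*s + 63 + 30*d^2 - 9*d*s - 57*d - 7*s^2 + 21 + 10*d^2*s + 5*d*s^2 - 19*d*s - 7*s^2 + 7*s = d^2*(10*s + 30) + d*(5*s^2 - 28*s - 129) - 14*s^2 + 126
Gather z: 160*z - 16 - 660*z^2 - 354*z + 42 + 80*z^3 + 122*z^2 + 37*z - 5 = 80*z^3 - 538*z^2 - 157*z + 21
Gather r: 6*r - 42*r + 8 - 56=-36*r - 48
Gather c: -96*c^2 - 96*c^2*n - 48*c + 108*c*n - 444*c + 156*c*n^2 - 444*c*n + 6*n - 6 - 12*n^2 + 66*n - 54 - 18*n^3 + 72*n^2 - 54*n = c^2*(-96*n - 96) + c*(156*n^2 - 336*n - 492) - 18*n^3 + 60*n^2 + 18*n - 60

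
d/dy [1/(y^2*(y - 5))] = (10 - 3*y)/(y^3*(y^2 - 10*y + 25))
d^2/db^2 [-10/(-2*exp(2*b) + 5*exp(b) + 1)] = 10*((5 - 8*exp(b))*(-2*exp(2*b) + 5*exp(b) + 1) - 2*(4*exp(b) - 5)^2*exp(b))*exp(b)/(-2*exp(2*b) + 5*exp(b) + 1)^3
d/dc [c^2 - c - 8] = 2*c - 1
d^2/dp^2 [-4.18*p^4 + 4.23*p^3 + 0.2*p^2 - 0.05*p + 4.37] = -50.16*p^2 + 25.38*p + 0.4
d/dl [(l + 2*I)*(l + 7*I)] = 2*l + 9*I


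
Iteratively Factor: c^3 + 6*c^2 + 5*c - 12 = (c + 4)*(c^2 + 2*c - 3) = (c - 1)*(c + 4)*(c + 3)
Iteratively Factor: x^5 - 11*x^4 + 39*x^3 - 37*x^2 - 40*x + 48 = (x - 1)*(x^4 - 10*x^3 + 29*x^2 - 8*x - 48) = (x - 4)*(x - 1)*(x^3 - 6*x^2 + 5*x + 12) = (x - 4)*(x - 3)*(x - 1)*(x^2 - 3*x - 4) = (x - 4)^2*(x - 3)*(x - 1)*(x + 1)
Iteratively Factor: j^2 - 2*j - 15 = (j - 5)*(j + 3)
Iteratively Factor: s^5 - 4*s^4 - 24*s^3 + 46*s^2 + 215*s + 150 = (s + 2)*(s^4 - 6*s^3 - 12*s^2 + 70*s + 75) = (s + 1)*(s + 2)*(s^3 - 7*s^2 - 5*s + 75) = (s + 1)*(s + 2)*(s + 3)*(s^2 - 10*s + 25) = (s - 5)*(s + 1)*(s + 2)*(s + 3)*(s - 5)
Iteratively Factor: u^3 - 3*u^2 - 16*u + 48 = (u + 4)*(u^2 - 7*u + 12) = (u - 4)*(u + 4)*(u - 3)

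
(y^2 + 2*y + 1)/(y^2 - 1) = (y + 1)/(y - 1)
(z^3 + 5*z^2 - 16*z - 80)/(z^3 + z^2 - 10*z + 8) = (z^2 + z - 20)/(z^2 - 3*z + 2)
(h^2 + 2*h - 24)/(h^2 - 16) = (h + 6)/(h + 4)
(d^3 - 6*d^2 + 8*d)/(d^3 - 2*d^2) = (d - 4)/d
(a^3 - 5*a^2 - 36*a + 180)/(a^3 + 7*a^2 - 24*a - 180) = (a - 6)/(a + 6)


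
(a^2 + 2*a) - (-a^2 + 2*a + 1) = 2*a^2 - 1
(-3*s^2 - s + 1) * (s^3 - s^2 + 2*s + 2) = -3*s^5 + 2*s^4 - 4*s^3 - 9*s^2 + 2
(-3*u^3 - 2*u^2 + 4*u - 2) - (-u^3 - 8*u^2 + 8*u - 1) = -2*u^3 + 6*u^2 - 4*u - 1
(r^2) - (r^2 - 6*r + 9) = 6*r - 9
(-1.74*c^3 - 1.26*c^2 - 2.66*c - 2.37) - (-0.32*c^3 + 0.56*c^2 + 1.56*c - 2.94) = -1.42*c^3 - 1.82*c^2 - 4.22*c + 0.57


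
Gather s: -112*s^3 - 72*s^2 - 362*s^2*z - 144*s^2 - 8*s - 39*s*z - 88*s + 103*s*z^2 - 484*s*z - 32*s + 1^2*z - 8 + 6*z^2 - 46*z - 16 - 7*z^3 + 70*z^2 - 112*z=-112*s^3 + s^2*(-362*z - 216) + s*(103*z^2 - 523*z - 128) - 7*z^3 + 76*z^2 - 157*z - 24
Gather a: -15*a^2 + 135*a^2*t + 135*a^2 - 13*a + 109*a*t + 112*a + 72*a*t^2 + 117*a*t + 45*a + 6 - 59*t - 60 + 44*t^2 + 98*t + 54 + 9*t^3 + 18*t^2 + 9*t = a^2*(135*t + 120) + a*(72*t^2 + 226*t + 144) + 9*t^3 + 62*t^2 + 48*t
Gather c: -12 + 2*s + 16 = 2*s + 4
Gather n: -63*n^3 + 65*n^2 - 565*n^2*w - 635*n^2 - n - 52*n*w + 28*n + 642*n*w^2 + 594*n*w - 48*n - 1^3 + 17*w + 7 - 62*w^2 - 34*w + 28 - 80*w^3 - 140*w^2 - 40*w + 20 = -63*n^3 + n^2*(-565*w - 570) + n*(642*w^2 + 542*w - 21) - 80*w^3 - 202*w^2 - 57*w + 54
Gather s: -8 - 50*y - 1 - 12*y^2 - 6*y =-12*y^2 - 56*y - 9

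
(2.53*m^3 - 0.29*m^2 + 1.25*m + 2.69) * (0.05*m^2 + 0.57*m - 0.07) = 0.1265*m^5 + 1.4276*m^4 - 0.2799*m^3 + 0.8673*m^2 + 1.4458*m - 0.1883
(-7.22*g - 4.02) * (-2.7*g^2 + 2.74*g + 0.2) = 19.494*g^3 - 8.9288*g^2 - 12.4588*g - 0.804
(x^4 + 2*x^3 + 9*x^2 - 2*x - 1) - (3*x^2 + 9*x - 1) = x^4 + 2*x^3 + 6*x^2 - 11*x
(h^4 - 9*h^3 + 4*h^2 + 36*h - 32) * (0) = 0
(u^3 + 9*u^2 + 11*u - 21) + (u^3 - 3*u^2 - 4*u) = 2*u^3 + 6*u^2 + 7*u - 21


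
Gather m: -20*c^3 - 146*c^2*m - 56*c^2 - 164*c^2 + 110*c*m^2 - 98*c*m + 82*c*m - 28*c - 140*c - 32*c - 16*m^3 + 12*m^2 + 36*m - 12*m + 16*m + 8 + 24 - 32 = -20*c^3 - 220*c^2 - 200*c - 16*m^3 + m^2*(110*c + 12) + m*(-146*c^2 - 16*c + 40)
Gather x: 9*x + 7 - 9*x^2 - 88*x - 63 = -9*x^2 - 79*x - 56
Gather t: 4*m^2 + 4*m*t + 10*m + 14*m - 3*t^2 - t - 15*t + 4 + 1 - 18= 4*m^2 + 24*m - 3*t^2 + t*(4*m - 16) - 13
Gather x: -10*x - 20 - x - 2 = -11*x - 22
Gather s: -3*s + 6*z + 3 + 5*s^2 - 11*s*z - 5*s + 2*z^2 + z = 5*s^2 + s*(-11*z - 8) + 2*z^2 + 7*z + 3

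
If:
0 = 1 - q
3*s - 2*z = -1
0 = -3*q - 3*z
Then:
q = 1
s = -1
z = -1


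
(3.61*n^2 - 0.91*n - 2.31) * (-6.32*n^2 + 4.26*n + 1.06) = -22.8152*n^4 + 21.1298*n^3 + 14.5492*n^2 - 10.8052*n - 2.4486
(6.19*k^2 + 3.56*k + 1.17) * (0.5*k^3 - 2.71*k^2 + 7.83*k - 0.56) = 3.095*k^5 - 14.9949*k^4 + 39.4051*k^3 + 21.2377*k^2 + 7.1675*k - 0.6552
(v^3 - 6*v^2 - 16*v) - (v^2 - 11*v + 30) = v^3 - 7*v^2 - 5*v - 30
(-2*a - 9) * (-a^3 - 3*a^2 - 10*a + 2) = 2*a^4 + 15*a^3 + 47*a^2 + 86*a - 18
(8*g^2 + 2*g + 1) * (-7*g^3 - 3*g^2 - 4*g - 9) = -56*g^5 - 38*g^4 - 45*g^3 - 83*g^2 - 22*g - 9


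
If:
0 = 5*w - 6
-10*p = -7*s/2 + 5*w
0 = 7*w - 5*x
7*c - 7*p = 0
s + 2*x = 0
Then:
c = -222/125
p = -222/125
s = -84/25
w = 6/5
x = 42/25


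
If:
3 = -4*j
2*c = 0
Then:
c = 0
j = -3/4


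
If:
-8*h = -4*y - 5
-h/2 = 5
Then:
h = -10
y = -85/4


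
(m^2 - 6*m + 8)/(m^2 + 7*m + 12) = (m^2 - 6*m + 8)/(m^2 + 7*m + 12)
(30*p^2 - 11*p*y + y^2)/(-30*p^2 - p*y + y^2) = (-5*p + y)/(5*p + y)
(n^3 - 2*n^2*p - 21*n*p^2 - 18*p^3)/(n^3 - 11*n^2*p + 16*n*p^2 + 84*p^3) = (-n^2 - 4*n*p - 3*p^2)/(-n^2 + 5*n*p + 14*p^2)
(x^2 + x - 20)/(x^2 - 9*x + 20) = (x + 5)/(x - 5)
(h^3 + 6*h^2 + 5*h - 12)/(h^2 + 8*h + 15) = (h^2 + 3*h - 4)/(h + 5)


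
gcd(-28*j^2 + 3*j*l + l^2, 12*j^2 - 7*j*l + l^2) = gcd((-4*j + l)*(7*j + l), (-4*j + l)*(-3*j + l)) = 4*j - l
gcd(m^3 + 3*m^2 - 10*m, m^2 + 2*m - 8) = m - 2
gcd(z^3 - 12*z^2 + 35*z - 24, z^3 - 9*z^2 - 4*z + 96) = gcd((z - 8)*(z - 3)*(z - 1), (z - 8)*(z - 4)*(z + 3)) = z - 8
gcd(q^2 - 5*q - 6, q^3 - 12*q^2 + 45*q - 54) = q - 6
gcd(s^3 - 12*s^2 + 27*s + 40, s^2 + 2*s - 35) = s - 5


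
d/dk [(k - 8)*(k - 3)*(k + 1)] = 3*k^2 - 20*k + 13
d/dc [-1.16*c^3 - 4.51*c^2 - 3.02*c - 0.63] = -3.48*c^2 - 9.02*c - 3.02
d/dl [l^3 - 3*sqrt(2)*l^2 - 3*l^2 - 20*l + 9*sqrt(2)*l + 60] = 3*l^2 - 6*sqrt(2)*l - 6*l - 20 + 9*sqrt(2)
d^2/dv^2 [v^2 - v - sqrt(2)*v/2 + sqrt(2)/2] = 2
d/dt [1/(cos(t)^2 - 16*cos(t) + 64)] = 2*sin(t)/(cos(t) - 8)^3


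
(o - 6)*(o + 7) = o^2 + o - 42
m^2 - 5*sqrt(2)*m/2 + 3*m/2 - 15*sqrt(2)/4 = (m + 3/2)*(m - 5*sqrt(2)/2)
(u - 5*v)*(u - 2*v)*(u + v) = u^3 - 6*u^2*v + 3*u*v^2 + 10*v^3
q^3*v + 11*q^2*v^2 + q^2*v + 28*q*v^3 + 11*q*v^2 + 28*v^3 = (q + 4*v)*(q + 7*v)*(q*v + v)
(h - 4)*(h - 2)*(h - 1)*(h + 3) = h^4 - 4*h^3 - 7*h^2 + 34*h - 24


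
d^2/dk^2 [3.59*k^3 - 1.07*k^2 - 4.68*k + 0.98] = 21.54*k - 2.14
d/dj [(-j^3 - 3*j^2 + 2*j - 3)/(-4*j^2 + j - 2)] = (4*j^4 - 2*j^3 + 11*j^2 - 12*j - 1)/(16*j^4 - 8*j^3 + 17*j^2 - 4*j + 4)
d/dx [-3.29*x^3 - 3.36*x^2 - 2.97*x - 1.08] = -9.87*x^2 - 6.72*x - 2.97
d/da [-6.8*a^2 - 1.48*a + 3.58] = -13.6*a - 1.48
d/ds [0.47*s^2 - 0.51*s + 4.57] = 0.94*s - 0.51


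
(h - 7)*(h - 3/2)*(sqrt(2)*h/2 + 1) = sqrt(2)*h^3/2 - 17*sqrt(2)*h^2/4 + h^2 - 17*h/2 + 21*sqrt(2)*h/4 + 21/2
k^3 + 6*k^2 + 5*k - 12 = (k - 1)*(k + 3)*(k + 4)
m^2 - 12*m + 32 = (m - 8)*(m - 4)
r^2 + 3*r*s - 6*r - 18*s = (r - 6)*(r + 3*s)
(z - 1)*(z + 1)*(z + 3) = z^3 + 3*z^2 - z - 3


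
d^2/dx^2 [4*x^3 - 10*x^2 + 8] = 24*x - 20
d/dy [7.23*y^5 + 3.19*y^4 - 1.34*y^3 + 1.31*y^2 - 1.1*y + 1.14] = 36.15*y^4 + 12.76*y^3 - 4.02*y^2 + 2.62*y - 1.1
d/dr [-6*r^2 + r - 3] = 1 - 12*r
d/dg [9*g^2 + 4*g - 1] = 18*g + 4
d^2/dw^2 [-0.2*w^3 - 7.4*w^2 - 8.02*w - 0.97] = -1.2*w - 14.8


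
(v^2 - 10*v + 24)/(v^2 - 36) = (v - 4)/(v + 6)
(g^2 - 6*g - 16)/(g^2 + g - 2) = (g - 8)/(g - 1)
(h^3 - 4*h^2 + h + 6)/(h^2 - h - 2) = h - 3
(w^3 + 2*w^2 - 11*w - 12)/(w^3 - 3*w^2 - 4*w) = (w^2 + w - 12)/(w*(w - 4))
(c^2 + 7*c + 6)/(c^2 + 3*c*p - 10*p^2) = (c^2 + 7*c + 6)/(c^2 + 3*c*p - 10*p^2)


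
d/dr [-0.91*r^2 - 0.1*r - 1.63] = -1.82*r - 0.1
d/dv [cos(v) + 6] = -sin(v)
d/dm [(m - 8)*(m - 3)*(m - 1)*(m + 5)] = 4*m^3 - 21*m^2 - 50*m + 151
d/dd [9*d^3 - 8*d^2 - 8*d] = 27*d^2 - 16*d - 8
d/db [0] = 0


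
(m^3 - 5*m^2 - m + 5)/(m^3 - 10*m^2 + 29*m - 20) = (m + 1)/(m - 4)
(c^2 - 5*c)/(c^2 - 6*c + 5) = c/(c - 1)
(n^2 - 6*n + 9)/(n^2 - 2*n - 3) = (n - 3)/(n + 1)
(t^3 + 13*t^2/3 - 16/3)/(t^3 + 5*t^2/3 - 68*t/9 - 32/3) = 3*(t^2 + 3*t - 4)/(3*t^2 + t - 24)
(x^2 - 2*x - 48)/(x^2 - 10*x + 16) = (x + 6)/(x - 2)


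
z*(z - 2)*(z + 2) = z^3 - 4*z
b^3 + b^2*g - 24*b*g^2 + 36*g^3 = (b - 3*g)*(b - 2*g)*(b + 6*g)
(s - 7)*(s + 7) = s^2 - 49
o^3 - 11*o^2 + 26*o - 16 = (o - 8)*(o - 2)*(o - 1)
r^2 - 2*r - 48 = (r - 8)*(r + 6)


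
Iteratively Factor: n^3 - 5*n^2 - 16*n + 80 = (n - 4)*(n^2 - n - 20) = (n - 5)*(n - 4)*(n + 4)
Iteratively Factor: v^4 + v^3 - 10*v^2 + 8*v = (v - 2)*(v^3 + 3*v^2 - 4*v) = v*(v - 2)*(v^2 + 3*v - 4) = v*(v - 2)*(v + 4)*(v - 1)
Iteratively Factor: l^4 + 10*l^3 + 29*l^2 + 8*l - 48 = (l + 3)*(l^3 + 7*l^2 + 8*l - 16) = (l + 3)*(l + 4)*(l^2 + 3*l - 4) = (l + 3)*(l + 4)^2*(l - 1)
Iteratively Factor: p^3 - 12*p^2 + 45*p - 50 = (p - 2)*(p^2 - 10*p + 25) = (p - 5)*(p - 2)*(p - 5)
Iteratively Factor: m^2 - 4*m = (m - 4)*(m)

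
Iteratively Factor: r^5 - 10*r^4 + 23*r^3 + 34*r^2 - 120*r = (r - 3)*(r^4 - 7*r^3 + 2*r^2 + 40*r) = r*(r - 3)*(r^3 - 7*r^2 + 2*r + 40) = r*(r - 4)*(r - 3)*(r^2 - 3*r - 10) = r*(r - 5)*(r - 4)*(r - 3)*(r + 2)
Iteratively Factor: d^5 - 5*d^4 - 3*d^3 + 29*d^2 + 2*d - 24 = (d - 3)*(d^4 - 2*d^3 - 9*d^2 + 2*d + 8) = (d - 3)*(d + 2)*(d^3 - 4*d^2 - d + 4) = (d - 3)*(d - 1)*(d + 2)*(d^2 - 3*d - 4) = (d - 3)*(d - 1)*(d + 1)*(d + 2)*(d - 4)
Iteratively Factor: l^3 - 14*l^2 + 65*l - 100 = (l - 5)*(l^2 - 9*l + 20) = (l - 5)*(l - 4)*(l - 5)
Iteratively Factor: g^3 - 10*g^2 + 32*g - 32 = (g - 4)*(g^2 - 6*g + 8) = (g - 4)^2*(g - 2)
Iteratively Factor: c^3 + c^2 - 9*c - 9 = (c - 3)*(c^2 + 4*c + 3) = (c - 3)*(c + 1)*(c + 3)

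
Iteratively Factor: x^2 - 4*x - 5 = (x + 1)*(x - 5)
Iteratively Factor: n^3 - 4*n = (n - 2)*(n^2 + 2*n) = n*(n - 2)*(n + 2)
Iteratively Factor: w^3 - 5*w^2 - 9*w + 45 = (w - 3)*(w^2 - 2*w - 15) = (w - 5)*(w - 3)*(w + 3)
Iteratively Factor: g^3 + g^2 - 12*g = (g - 3)*(g^2 + 4*g) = g*(g - 3)*(g + 4)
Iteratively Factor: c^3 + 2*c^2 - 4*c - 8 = (c - 2)*(c^2 + 4*c + 4) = (c - 2)*(c + 2)*(c + 2)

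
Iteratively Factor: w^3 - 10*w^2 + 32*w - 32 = (w - 4)*(w^2 - 6*w + 8) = (w - 4)^2*(w - 2)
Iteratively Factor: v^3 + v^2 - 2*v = (v)*(v^2 + v - 2) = v*(v - 1)*(v + 2)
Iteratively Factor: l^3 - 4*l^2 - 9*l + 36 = (l - 3)*(l^2 - l - 12) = (l - 4)*(l - 3)*(l + 3)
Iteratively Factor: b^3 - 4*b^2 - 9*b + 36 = (b - 4)*(b^2 - 9) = (b - 4)*(b + 3)*(b - 3)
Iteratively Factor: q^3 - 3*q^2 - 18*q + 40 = (q - 5)*(q^2 + 2*q - 8) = (q - 5)*(q - 2)*(q + 4)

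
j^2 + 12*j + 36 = (j + 6)^2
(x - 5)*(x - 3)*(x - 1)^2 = x^4 - 10*x^3 + 32*x^2 - 38*x + 15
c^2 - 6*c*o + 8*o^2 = (c - 4*o)*(c - 2*o)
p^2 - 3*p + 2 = (p - 2)*(p - 1)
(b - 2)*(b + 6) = b^2 + 4*b - 12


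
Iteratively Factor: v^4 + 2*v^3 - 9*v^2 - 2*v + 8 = (v - 2)*(v^3 + 4*v^2 - v - 4) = (v - 2)*(v + 1)*(v^2 + 3*v - 4) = (v - 2)*(v + 1)*(v + 4)*(v - 1)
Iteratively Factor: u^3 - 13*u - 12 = (u - 4)*(u^2 + 4*u + 3) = (u - 4)*(u + 3)*(u + 1)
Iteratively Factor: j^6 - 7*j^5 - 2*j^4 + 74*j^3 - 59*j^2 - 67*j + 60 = (j - 4)*(j^5 - 3*j^4 - 14*j^3 + 18*j^2 + 13*j - 15) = (j - 4)*(j - 1)*(j^4 - 2*j^3 - 16*j^2 + 2*j + 15) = (j - 4)*(j - 1)*(j + 1)*(j^3 - 3*j^2 - 13*j + 15) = (j - 5)*(j - 4)*(j - 1)*(j + 1)*(j^2 + 2*j - 3) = (j - 5)*(j - 4)*(j - 1)^2*(j + 1)*(j + 3)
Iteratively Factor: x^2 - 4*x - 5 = (x + 1)*(x - 5)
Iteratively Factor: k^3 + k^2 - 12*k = (k)*(k^2 + k - 12) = k*(k - 3)*(k + 4)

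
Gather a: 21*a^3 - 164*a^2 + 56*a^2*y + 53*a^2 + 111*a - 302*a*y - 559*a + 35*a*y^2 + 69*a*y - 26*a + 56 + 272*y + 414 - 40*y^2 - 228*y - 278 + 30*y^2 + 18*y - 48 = 21*a^3 + a^2*(56*y - 111) + a*(35*y^2 - 233*y - 474) - 10*y^2 + 62*y + 144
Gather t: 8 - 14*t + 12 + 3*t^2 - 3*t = 3*t^2 - 17*t + 20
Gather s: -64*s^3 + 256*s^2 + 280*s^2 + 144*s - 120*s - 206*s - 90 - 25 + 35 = -64*s^3 + 536*s^2 - 182*s - 80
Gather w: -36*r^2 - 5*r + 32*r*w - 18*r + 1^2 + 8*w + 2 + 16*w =-36*r^2 - 23*r + w*(32*r + 24) + 3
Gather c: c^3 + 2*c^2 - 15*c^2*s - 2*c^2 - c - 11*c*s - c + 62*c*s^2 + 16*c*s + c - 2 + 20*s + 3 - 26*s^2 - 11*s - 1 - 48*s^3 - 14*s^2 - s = c^3 - 15*c^2*s + c*(62*s^2 + 5*s - 1) - 48*s^3 - 40*s^2 + 8*s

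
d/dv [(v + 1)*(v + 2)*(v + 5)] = 3*v^2 + 16*v + 17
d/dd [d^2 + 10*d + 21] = 2*d + 10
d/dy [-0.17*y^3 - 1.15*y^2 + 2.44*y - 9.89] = -0.51*y^2 - 2.3*y + 2.44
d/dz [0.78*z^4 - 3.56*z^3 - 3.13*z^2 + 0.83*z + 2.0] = 3.12*z^3 - 10.68*z^2 - 6.26*z + 0.83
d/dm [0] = 0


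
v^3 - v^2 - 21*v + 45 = (v - 3)^2*(v + 5)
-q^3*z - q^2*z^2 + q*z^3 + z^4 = z*(-q + z)*(q + z)^2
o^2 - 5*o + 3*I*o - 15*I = (o - 5)*(o + 3*I)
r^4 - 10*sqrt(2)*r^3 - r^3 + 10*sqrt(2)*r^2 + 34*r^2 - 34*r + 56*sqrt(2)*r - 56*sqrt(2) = (r - 1)*(r - 7*sqrt(2))*(r - 4*sqrt(2))*(r + sqrt(2))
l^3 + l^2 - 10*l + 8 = (l - 2)*(l - 1)*(l + 4)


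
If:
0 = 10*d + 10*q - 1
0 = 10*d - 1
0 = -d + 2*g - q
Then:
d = 1/10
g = 1/20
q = 0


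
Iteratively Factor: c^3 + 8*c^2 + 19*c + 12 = (c + 4)*(c^2 + 4*c + 3) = (c + 1)*(c + 4)*(c + 3)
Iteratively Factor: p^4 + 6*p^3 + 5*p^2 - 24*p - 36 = (p - 2)*(p^3 + 8*p^2 + 21*p + 18) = (p - 2)*(p + 3)*(p^2 + 5*p + 6) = (p - 2)*(p + 3)^2*(p + 2)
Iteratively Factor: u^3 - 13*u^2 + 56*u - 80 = (u - 4)*(u^2 - 9*u + 20) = (u - 5)*(u - 4)*(u - 4)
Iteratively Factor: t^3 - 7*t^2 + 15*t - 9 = (t - 3)*(t^2 - 4*t + 3) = (t - 3)*(t - 1)*(t - 3)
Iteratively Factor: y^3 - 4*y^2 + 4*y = (y - 2)*(y^2 - 2*y) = (y - 2)^2*(y)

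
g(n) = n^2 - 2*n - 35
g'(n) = 2*n - 2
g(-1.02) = -31.92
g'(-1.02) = -4.04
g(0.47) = -35.72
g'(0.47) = -1.06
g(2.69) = -33.14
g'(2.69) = 3.38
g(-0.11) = -34.77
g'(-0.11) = -2.22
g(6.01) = -10.90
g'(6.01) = 10.02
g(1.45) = -35.80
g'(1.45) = 0.90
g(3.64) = -29.03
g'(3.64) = 5.28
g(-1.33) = -30.57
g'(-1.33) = -4.66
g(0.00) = -35.00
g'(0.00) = -2.00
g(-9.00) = 64.00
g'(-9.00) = -20.00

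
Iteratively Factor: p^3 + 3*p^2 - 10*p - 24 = (p + 4)*(p^2 - p - 6) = (p + 2)*(p + 4)*(p - 3)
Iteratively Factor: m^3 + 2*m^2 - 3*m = (m)*(m^2 + 2*m - 3) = m*(m - 1)*(m + 3)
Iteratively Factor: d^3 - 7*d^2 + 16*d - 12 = (d - 2)*(d^2 - 5*d + 6) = (d - 2)^2*(d - 3)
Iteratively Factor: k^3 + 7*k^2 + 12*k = (k + 3)*(k^2 + 4*k) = k*(k + 3)*(k + 4)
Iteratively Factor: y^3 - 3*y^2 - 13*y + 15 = (y + 3)*(y^2 - 6*y + 5) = (y - 5)*(y + 3)*(y - 1)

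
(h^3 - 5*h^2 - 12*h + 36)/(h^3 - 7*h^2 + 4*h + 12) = (h + 3)/(h + 1)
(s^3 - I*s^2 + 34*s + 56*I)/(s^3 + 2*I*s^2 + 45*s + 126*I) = (s^2 + 6*I*s - 8)/(s^2 + 9*I*s - 18)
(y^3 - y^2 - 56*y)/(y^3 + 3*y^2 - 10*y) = (y^2 - y - 56)/(y^2 + 3*y - 10)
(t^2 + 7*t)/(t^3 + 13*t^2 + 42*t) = 1/(t + 6)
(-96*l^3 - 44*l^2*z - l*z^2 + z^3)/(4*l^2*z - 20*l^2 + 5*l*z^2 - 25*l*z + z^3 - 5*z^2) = (-24*l^2 - 5*l*z + z^2)/(l*z - 5*l + z^2 - 5*z)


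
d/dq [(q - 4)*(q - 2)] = 2*q - 6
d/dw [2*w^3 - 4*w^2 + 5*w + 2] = 6*w^2 - 8*w + 5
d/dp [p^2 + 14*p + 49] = 2*p + 14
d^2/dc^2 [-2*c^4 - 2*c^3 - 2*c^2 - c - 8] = -24*c^2 - 12*c - 4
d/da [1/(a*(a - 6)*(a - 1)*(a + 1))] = 2*(-2*a^3 + 9*a^2 + a - 3)/(a^2*(a^6 - 12*a^5 + 34*a^4 + 24*a^3 - 71*a^2 - 12*a + 36))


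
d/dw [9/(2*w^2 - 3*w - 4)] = 9*(3 - 4*w)/(-2*w^2 + 3*w + 4)^2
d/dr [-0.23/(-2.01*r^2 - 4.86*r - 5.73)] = (-0.9246*r - 1.1178)/(2.01*r^2 + 4.86*r + 5.73)^2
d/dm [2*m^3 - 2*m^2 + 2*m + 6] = 6*m^2 - 4*m + 2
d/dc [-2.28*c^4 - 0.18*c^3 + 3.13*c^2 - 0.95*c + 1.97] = -9.12*c^3 - 0.54*c^2 + 6.26*c - 0.95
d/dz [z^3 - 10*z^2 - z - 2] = 3*z^2 - 20*z - 1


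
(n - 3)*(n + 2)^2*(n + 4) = n^4 + 5*n^3 - 4*n^2 - 44*n - 48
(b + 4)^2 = b^2 + 8*b + 16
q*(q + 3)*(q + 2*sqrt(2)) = q^3 + 2*sqrt(2)*q^2 + 3*q^2 + 6*sqrt(2)*q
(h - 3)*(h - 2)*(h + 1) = h^3 - 4*h^2 + h + 6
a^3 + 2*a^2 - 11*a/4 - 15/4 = (a - 3/2)*(a + 1)*(a + 5/2)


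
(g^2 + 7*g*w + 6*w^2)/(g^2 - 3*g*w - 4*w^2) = (-g - 6*w)/(-g + 4*w)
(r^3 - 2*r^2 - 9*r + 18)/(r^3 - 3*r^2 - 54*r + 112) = (r^2 - 9)/(r^2 - r - 56)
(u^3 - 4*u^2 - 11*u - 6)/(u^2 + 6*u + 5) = (u^2 - 5*u - 6)/(u + 5)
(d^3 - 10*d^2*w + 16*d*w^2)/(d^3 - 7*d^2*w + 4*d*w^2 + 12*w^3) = d*(-d + 8*w)/(-d^2 + 5*d*w + 6*w^2)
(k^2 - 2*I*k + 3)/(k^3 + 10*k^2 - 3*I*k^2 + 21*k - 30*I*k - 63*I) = (k + I)/(k^2 + 10*k + 21)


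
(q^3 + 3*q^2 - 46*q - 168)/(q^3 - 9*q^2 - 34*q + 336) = (q + 4)/(q - 8)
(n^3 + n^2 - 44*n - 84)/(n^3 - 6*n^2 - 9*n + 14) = (n + 6)/(n - 1)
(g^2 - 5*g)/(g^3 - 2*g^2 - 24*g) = (5 - g)/(-g^2 + 2*g + 24)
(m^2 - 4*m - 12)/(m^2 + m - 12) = (m^2 - 4*m - 12)/(m^2 + m - 12)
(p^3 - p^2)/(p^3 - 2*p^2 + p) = p/(p - 1)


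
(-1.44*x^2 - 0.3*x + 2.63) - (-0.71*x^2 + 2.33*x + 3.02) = -0.73*x^2 - 2.63*x - 0.39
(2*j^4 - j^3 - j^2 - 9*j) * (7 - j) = -2*j^5 + 15*j^4 - 6*j^3 + 2*j^2 - 63*j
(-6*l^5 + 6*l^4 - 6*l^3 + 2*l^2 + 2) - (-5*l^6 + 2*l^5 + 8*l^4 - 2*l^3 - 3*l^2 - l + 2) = 5*l^6 - 8*l^5 - 2*l^4 - 4*l^3 + 5*l^2 + l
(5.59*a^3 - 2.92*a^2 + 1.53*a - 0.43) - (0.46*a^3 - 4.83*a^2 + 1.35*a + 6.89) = 5.13*a^3 + 1.91*a^2 + 0.18*a - 7.32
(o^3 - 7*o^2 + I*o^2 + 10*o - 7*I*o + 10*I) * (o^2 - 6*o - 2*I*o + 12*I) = o^5 - 13*o^4 - I*o^4 + 54*o^3 + 13*I*o^3 - 86*o^2 - 52*I*o^2 + 104*o + 60*I*o - 120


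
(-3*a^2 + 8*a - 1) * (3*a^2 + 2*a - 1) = -9*a^4 + 18*a^3 + 16*a^2 - 10*a + 1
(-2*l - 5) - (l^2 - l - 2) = -l^2 - l - 3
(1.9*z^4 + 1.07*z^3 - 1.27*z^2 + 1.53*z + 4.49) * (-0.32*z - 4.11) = -0.608*z^5 - 8.1514*z^4 - 3.9913*z^3 + 4.7301*z^2 - 7.7251*z - 18.4539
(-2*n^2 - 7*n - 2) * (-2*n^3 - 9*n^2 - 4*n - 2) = 4*n^5 + 32*n^4 + 75*n^3 + 50*n^2 + 22*n + 4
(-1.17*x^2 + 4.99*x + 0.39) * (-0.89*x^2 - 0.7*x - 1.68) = 1.0413*x^4 - 3.6221*x^3 - 1.8745*x^2 - 8.6562*x - 0.6552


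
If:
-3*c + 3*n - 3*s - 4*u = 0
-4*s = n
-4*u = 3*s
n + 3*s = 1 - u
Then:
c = 16/7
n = 16/7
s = -4/7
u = 3/7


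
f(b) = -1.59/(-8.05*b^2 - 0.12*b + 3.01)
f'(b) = -1.59*(16.1*b + 0.12)/(-8.05*b^2 - 0.12*b + 3.01)^2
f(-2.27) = 0.04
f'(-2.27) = 0.04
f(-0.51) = -1.63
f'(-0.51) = 13.47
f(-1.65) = 0.08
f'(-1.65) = 0.12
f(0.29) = -0.69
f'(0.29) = -1.44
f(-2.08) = 0.05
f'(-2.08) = 0.05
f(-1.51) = 0.10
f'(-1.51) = 0.17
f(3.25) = 0.02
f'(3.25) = -0.01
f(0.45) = -1.20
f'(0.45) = -6.66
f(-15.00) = 0.00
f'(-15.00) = 0.00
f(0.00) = -0.53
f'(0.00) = -0.02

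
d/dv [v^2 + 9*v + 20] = 2*v + 9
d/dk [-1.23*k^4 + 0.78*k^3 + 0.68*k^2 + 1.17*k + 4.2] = -4.92*k^3 + 2.34*k^2 + 1.36*k + 1.17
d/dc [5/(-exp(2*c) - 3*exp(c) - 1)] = (10*exp(c) + 15)*exp(c)/(exp(2*c) + 3*exp(c) + 1)^2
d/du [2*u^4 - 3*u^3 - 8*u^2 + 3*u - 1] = 8*u^3 - 9*u^2 - 16*u + 3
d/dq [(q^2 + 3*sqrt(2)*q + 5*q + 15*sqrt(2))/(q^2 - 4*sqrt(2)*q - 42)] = (-7*sqrt(2)*q^2 - 5*q^2 - 84*q - 30*sqrt(2)*q - 126*sqrt(2) - 90)/(q^4 - 8*sqrt(2)*q^3 - 52*q^2 + 336*sqrt(2)*q + 1764)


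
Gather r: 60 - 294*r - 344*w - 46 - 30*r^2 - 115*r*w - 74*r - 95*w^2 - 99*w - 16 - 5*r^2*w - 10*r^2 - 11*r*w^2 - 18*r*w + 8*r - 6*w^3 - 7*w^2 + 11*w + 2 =r^2*(-5*w - 40) + r*(-11*w^2 - 133*w - 360) - 6*w^3 - 102*w^2 - 432*w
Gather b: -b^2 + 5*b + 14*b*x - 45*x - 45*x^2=-b^2 + b*(14*x + 5) - 45*x^2 - 45*x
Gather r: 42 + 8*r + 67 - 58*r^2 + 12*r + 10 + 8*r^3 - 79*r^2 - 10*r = 8*r^3 - 137*r^2 + 10*r + 119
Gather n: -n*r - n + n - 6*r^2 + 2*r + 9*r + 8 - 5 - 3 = -n*r - 6*r^2 + 11*r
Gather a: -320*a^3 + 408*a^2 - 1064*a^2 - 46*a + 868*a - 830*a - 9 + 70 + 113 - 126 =-320*a^3 - 656*a^2 - 8*a + 48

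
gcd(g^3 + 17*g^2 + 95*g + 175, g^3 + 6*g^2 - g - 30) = g + 5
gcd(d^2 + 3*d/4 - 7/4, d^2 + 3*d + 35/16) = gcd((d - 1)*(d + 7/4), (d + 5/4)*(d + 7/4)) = d + 7/4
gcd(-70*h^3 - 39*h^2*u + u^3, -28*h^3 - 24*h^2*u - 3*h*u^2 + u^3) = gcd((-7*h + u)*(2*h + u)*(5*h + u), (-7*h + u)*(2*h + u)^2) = -14*h^2 - 5*h*u + u^2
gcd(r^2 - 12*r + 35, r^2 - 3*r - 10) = r - 5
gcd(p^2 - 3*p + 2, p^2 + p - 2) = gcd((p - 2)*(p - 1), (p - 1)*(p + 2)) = p - 1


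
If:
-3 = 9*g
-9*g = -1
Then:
No Solution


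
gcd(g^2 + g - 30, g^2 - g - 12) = 1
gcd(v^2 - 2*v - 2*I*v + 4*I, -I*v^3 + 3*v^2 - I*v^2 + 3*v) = 1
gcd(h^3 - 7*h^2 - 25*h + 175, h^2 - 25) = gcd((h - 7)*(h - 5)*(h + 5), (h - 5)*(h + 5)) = h^2 - 25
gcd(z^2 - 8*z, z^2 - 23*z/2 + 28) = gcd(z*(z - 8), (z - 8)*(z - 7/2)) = z - 8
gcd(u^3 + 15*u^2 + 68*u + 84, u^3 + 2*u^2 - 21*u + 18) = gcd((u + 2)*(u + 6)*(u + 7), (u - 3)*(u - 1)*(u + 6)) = u + 6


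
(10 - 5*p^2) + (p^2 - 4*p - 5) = -4*p^2 - 4*p + 5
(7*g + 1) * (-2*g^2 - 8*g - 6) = -14*g^3 - 58*g^2 - 50*g - 6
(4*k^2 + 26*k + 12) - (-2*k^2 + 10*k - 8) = 6*k^2 + 16*k + 20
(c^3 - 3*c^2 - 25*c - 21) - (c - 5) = c^3 - 3*c^2 - 26*c - 16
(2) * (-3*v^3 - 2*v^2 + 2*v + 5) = -6*v^3 - 4*v^2 + 4*v + 10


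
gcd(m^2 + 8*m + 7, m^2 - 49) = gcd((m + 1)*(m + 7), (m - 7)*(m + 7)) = m + 7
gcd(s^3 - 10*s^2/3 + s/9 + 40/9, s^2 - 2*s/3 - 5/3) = s^2 - 2*s/3 - 5/3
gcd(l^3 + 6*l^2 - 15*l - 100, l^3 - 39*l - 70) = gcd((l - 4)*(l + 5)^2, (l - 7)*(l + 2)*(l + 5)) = l + 5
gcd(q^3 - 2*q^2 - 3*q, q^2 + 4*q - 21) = q - 3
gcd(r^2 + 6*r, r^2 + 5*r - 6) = r + 6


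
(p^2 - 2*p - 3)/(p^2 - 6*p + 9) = (p + 1)/(p - 3)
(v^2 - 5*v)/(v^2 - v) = (v - 5)/(v - 1)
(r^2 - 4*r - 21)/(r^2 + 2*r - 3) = (r - 7)/(r - 1)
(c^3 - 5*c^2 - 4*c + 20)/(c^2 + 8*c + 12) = (c^2 - 7*c + 10)/(c + 6)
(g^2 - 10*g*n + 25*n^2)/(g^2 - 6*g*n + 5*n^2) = (g - 5*n)/(g - n)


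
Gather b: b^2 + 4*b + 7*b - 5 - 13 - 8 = b^2 + 11*b - 26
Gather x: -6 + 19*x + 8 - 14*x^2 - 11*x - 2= -14*x^2 + 8*x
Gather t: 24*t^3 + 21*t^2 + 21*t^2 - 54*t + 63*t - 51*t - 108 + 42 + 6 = 24*t^3 + 42*t^2 - 42*t - 60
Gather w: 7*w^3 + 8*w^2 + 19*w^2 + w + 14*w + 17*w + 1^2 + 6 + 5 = 7*w^3 + 27*w^2 + 32*w + 12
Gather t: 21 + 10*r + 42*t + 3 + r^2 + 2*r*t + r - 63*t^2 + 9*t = r^2 + 11*r - 63*t^2 + t*(2*r + 51) + 24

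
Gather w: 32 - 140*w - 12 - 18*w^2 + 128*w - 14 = -18*w^2 - 12*w + 6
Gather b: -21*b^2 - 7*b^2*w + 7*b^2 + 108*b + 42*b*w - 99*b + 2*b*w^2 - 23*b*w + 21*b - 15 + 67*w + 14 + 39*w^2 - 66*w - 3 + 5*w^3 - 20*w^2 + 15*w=b^2*(-7*w - 14) + b*(2*w^2 + 19*w + 30) + 5*w^3 + 19*w^2 + 16*w - 4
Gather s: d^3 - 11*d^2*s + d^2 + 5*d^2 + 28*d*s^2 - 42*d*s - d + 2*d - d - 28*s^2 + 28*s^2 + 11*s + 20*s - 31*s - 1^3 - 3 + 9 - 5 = d^3 + 6*d^2 + 28*d*s^2 + s*(-11*d^2 - 42*d)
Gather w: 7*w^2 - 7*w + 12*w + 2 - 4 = 7*w^2 + 5*w - 2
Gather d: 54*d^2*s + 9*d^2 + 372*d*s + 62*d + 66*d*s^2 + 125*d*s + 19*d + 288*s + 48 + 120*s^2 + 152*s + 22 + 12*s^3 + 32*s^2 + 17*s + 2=d^2*(54*s + 9) + d*(66*s^2 + 497*s + 81) + 12*s^3 + 152*s^2 + 457*s + 72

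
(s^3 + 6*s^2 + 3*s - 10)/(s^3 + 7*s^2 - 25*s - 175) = (s^2 + s - 2)/(s^2 + 2*s - 35)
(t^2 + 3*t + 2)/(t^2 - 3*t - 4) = (t + 2)/(t - 4)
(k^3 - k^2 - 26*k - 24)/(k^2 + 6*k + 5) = (k^2 - 2*k - 24)/(k + 5)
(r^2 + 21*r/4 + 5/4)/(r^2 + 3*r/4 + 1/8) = 2*(r + 5)/(2*r + 1)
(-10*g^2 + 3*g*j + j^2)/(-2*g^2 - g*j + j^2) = (5*g + j)/(g + j)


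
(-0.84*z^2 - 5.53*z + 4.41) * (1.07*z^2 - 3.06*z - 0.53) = -0.8988*z^4 - 3.3467*z^3 + 22.0857*z^2 - 10.5637*z - 2.3373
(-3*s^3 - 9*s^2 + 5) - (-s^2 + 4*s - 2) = -3*s^3 - 8*s^2 - 4*s + 7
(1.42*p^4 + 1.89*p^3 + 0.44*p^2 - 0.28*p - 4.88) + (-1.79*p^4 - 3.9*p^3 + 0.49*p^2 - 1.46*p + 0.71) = -0.37*p^4 - 2.01*p^3 + 0.93*p^2 - 1.74*p - 4.17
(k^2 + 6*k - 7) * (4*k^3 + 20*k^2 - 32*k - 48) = 4*k^5 + 44*k^4 + 60*k^3 - 380*k^2 - 64*k + 336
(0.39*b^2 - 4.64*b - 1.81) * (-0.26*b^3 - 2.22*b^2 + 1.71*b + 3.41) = -0.1014*b^5 + 0.3406*b^4 + 11.4383*b^3 - 2.5863*b^2 - 18.9175*b - 6.1721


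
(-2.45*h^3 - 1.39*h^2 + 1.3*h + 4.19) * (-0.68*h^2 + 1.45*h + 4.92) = 1.666*h^5 - 2.6073*h^4 - 14.9535*h^3 - 7.803*h^2 + 12.4715*h + 20.6148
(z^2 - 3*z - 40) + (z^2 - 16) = 2*z^2 - 3*z - 56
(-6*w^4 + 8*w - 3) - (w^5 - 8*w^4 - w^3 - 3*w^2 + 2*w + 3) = -w^5 + 2*w^4 + w^3 + 3*w^2 + 6*w - 6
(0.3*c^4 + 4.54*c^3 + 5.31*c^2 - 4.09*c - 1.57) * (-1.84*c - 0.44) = -0.552*c^5 - 8.4856*c^4 - 11.768*c^3 + 5.1892*c^2 + 4.6884*c + 0.6908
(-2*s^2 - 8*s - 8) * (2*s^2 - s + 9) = -4*s^4 - 14*s^3 - 26*s^2 - 64*s - 72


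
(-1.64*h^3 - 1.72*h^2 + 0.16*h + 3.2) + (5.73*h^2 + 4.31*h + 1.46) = -1.64*h^3 + 4.01*h^2 + 4.47*h + 4.66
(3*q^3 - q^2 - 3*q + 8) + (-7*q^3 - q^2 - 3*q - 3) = -4*q^3 - 2*q^2 - 6*q + 5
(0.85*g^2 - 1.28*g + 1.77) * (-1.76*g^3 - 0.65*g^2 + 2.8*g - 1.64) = -1.496*g^5 + 1.7003*g^4 + 0.0967999999999998*g^3 - 6.1285*g^2 + 7.0552*g - 2.9028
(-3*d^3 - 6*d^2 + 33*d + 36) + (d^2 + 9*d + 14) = -3*d^3 - 5*d^2 + 42*d + 50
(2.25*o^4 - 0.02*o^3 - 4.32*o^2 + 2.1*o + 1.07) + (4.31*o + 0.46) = 2.25*o^4 - 0.02*o^3 - 4.32*o^2 + 6.41*o + 1.53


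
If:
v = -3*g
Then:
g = -v/3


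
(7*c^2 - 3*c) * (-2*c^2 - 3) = -14*c^4 + 6*c^3 - 21*c^2 + 9*c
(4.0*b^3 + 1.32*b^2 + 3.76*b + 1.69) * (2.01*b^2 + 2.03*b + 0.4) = 8.04*b^5 + 10.7732*b^4 + 11.8372*b^3 + 11.5577*b^2 + 4.9347*b + 0.676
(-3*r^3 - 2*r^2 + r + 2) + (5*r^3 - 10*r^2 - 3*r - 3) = 2*r^3 - 12*r^2 - 2*r - 1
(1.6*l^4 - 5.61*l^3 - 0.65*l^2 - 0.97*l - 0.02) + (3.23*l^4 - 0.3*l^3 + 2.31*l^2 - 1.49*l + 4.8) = 4.83*l^4 - 5.91*l^3 + 1.66*l^2 - 2.46*l + 4.78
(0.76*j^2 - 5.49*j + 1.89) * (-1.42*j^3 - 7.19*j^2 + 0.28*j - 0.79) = -1.0792*j^5 + 2.3314*j^4 + 37.0021*j^3 - 15.7267*j^2 + 4.8663*j - 1.4931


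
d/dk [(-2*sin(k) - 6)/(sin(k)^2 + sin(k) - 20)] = 2*(sin(k)^2 + 6*sin(k) + 23)*cos(k)/(sin(k)^2 + sin(k) - 20)^2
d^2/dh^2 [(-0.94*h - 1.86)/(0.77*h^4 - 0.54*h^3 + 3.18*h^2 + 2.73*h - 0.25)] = (-6.687912*h^7 - 15.802248*h^6 + 7.74691199999999*h^5 - 66.946788*h^4 + 10.06244*h^3 - 99.176112*h^2 - 99.861624*h - 31.965288)/(0.456533*h^12 - 0.960498*h^11 + 6.329862*h^10 - 3.235077*h^9 + 18.886029*h^8 + 26.737884*h^7 + 17.354295*h^6 + 70.169508*h^5 + 65.872041*h^4 + 7.223067*h^3 - 4.993425*h^2 + 0.511875*h - 0.015625)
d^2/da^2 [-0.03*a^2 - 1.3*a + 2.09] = -0.0600000000000000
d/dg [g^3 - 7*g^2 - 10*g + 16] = 3*g^2 - 14*g - 10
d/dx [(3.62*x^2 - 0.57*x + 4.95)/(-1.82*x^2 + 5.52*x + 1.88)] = (18.945*x^2 + 31.6292*x - 28.3956)/(3.3124*x^4 - 20.0928*x^3 + 23.6272*x^2 + 20.7552*x + 3.5344)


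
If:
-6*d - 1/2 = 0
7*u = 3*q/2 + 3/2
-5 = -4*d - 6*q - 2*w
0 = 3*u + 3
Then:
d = -1/12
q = -17/3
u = -1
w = 59/3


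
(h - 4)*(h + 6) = h^2 + 2*h - 24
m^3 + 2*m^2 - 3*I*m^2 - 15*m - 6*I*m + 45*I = (m - 3)*(m + 5)*(m - 3*I)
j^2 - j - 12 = (j - 4)*(j + 3)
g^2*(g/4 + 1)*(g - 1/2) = g^4/4 + 7*g^3/8 - g^2/2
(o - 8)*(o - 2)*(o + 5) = o^3 - 5*o^2 - 34*o + 80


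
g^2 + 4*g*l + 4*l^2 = (g + 2*l)^2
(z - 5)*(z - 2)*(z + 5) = z^3 - 2*z^2 - 25*z + 50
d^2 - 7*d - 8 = (d - 8)*(d + 1)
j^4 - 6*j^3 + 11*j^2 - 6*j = j*(j - 3)*(j - 2)*(j - 1)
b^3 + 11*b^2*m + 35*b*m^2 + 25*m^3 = (b + m)*(b + 5*m)^2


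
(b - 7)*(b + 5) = b^2 - 2*b - 35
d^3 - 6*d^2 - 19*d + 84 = (d - 7)*(d - 3)*(d + 4)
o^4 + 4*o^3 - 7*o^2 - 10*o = o*(o - 2)*(o + 1)*(o + 5)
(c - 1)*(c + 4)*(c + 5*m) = c^3 + 5*c^2*m + 3*c^2 + 15*c*m - 4*c - 20*m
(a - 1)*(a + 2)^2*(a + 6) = a^4 + 9*a^3 + 18*a^2 - 4*a - 24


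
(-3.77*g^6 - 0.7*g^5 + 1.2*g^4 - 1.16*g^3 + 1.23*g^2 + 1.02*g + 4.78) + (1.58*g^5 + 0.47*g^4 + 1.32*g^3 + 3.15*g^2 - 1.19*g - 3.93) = -3.77*g^6 + 0.88*g^5 + 1.67*g^4 + 0.16*g^3 + 4.38*g^2 - 0.17*g + 0.85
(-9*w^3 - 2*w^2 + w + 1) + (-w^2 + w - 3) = -9*w^3 - 3*w^2 + 2*w - 2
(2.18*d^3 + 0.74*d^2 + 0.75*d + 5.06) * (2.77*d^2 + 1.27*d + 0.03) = 6.0386*d^5 + 4.8184*d^4 + 3.0827*d^3 + 14.9909*d^2 + 6.4487*d + 0.1518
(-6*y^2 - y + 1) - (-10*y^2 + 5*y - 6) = 4*y^2 - 6*y + 7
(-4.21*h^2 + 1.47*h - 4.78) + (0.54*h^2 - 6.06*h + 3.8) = -3.67*h^2 - 4.59*h - 0.98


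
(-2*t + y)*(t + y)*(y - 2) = -2*t^2*y + 4*t^2 - t*y^2 + 2*t*y + y^3 - 2*y^2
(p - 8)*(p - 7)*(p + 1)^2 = p^4 - 13*p^3 + 27*p^2 + 97*p + 56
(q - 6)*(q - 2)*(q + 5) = q^3 - 3*q^2 - 28*q + 60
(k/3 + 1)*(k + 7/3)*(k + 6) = k^3/3 + 34*k^2/9 + 13*k + 14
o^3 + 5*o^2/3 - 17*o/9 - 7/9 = (o - 1)*(o + 1/3)*(o + 7/3)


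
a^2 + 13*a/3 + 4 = (a + 4/3)*(a + 3)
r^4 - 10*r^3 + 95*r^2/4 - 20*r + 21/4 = (r - 7)*(r - 3/2)*(r - 1)*(r - 1/2)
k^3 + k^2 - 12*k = k*(k - 3)*(k + 4)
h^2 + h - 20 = (h - 4)*(h + 5)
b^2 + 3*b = b*(b + 3)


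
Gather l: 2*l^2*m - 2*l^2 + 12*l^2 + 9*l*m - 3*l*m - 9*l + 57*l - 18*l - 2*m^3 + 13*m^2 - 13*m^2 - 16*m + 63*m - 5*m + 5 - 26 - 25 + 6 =l^2*(2*m + 10) + l*(6*m + 30) - 2*m^3 + 42*m - 40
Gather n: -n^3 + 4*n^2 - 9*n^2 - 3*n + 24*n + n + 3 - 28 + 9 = -n^3 - 5*n^2 + 22*n - 16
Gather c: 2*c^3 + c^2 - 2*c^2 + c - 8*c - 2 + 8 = 2*c^3 - c^2 - 7*c + 6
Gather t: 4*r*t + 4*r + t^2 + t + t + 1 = 4*r + t^2 + t*(4*r + 2) + 1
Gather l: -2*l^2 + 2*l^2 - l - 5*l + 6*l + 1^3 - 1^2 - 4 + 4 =0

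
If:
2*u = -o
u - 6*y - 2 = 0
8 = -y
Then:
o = 92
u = -46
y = -8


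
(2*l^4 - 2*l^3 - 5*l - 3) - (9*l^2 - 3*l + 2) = 2*l^4 - 2*l^3 - 9*l^2 - 2*l - 5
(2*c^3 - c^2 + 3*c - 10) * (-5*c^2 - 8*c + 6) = -10*c^5 - 11*c^4 + 5*c^3 + 20*c^2 + 98*c - 60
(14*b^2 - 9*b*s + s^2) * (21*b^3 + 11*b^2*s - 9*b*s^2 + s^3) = 294*b^5 - 35*b^4*s - 204*b^3*s^2 + 106*b^2*s^3 - 18*b*s^4 + s^5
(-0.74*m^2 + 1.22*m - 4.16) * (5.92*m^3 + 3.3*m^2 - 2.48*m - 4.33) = -4.3808*m^5 + 4.7804*m^4 - 18.766*m^3 - 13.5494*m^2 + 5.0342*m + 18.0128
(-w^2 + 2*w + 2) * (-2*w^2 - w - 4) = 2*w^4 - 3*w^3 - 2*w^2 - 10*w - 8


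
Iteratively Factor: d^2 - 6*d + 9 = (d - 3)*(d - 3)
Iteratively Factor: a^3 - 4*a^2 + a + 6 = (a - 3)*(a^2 - a - 2) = (a - 3)*(a - 2)*(a + 1)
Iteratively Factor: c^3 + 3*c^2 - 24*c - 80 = (c + 4)*(c^2 - c - 20) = (c - 5)*(c + 4)*(c + 4)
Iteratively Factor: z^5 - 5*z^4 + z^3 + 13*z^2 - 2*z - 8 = (z - 1)*(z^4 - 4*z^3 - 3*z^2 + 10*z + 8) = (z - 1)*(z + 1)*(z^3 - 5*z^2 + 2*z + 8) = (z - 4)*(z - 1)*(z + 1)*(z^2 - z - 2) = (z - 4)*(z - 2)*(z - 1)*(z + 1)*(z + 1)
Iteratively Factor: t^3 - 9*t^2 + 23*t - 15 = (t - 5)*(t^2 - 4*t + 3) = (t - 5)*(t - 3)*(t - 1)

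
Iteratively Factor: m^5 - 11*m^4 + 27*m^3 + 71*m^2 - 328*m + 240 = (m - 4)*(m^4 - 7*m^3 - m^2 + 67*m - 60) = (m - 4)*(m + 3)*(m^3 - 10*m^2 + 29*m - 20) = (m - 4)^2*(m + 3)*(m^2 - 6*m + 5) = (m - 4)^2*(m - 1)*(m + 3)*(m - 5)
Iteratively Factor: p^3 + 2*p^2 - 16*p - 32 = (p + 2)*(p^2 - 16) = (p - 4)*(p + 2)*(p + 4)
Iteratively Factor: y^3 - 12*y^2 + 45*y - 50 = (y - 5)*(y^2 - 7*y + 10) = (y - 5)^2*(y - 2)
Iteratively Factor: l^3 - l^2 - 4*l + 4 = (l + 2)*(l^2 - 3*l + 2) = (l - 1)*(l + 2)*(l - 2)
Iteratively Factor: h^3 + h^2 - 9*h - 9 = (h - 3)*(h^2 + 4*h + 3) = (h - 3)*(h + 1)*(h + 3)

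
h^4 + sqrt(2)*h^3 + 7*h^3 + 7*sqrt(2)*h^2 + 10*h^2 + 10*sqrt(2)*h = h*(h + 2)*(h + 5)*(h + sqrt(2))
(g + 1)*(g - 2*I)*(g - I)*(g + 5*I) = g^4 + g^3 + 2*I*g^3 + 13*g^2 + 2*I*g^2 + 13*g - 10*I*g - 10*I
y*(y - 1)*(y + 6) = y^3 + 5*y^2 - 6*y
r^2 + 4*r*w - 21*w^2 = (r - 3*w)*(r + 7*w)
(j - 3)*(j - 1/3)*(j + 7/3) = j^3 - j^2 - 61*j/9 + 7/3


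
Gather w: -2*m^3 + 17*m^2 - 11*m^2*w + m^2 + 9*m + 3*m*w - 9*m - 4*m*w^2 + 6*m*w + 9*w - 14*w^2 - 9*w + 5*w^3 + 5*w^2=-2*m^3 + 18*m^2 + 5*w^3 + w^2*(-4*m - 9) + w*(-11*m^2 + 9*m)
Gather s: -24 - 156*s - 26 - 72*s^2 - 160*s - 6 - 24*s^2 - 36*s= -96*s^2 - 352*s - 56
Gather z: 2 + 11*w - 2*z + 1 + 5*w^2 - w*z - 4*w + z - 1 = 5*w^2 + 7*w + z*(-w - 1) + 2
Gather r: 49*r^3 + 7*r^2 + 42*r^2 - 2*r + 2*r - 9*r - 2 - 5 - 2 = 49*r^3 + 49*r^2 - 9*r - 9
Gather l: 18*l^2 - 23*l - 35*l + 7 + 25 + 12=18*l^2 - 58*l + 44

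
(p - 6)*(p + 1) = p^2 - 5*p - 6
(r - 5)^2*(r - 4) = r^3 - 14*r^2 + 65*r - 100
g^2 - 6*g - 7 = (g - 7)*(g + 1)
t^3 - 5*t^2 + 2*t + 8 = (t - 4)*(t - 2)*(t + 1)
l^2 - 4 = (l - 2)*(l + 2)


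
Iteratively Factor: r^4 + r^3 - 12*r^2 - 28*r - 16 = (r + 1)*(r^3 - 12*r - 16) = (r + 1)*(r + 2)*(r^2 - 2*r - 8) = (r - 4)*(r + 1)*(r + 2)*(r + 2)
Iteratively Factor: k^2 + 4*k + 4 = (k + 2)*(k + 2)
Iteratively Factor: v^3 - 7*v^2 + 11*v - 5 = (v - 1)*(v^2 - 6*v + 5) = (v - 1)^2*(v - 5)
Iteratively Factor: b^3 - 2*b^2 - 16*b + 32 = (b - 4)*(b^2 + 2*b - 8) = (b - 4)*(b + 4)*(b - 2)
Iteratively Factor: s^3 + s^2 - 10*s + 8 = (s - 2)*(s^2 + 3*s - 4) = (s - 2)*(s + 4)*(s - 1)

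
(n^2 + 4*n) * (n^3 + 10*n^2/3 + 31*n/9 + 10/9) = n^5 + 22*n^4/3 + 151*n^3/9 + 134*n^2/9 + 40*n/9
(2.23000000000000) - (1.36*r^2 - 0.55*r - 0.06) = -1.36*r^2 + 0.55*r + 2.29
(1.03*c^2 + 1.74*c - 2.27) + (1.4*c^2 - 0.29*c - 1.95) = 2.43*c^2 + 1.45*c - 4.22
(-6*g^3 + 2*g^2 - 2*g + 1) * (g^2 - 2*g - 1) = -6*g^5 + 14*g^4 + 3*g^2 - 1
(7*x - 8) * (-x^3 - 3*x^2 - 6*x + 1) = -7*x^4 - 13*x^3 - 18*x^2 + 55*x - 8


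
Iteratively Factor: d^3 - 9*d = (d)*(d^2 - 9) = d*(d + 3)*(d - 3)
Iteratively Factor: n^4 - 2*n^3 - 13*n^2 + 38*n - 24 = (n + 4)*(n^3 - 6*n^2 + 11*n - 6) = (n - 3)*(n + 4)*(n^2 - 3*n + 2) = (n - 3)*(n - 2)*(n + 4)*(n - 1)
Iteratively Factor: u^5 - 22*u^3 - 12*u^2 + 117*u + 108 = (u + 3)*(u^4 - 3*u^3 - 13*u^2 + 27*u + 36) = (u - 3)*(u + 3)*(u^3 - 13*u - 12) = (u - 3)*(u + 3)^2*(u^2 - 3*u - 4) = (u - 3)*(u + 1)*(u + 3)^2*(u - 4)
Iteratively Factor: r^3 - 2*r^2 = (r)*(r^2 - 2*r) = r^2*(r - 2)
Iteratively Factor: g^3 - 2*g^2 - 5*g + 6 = (g + 2)*(g^2 - 4*g + 3) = (g - 3)*(g + 2)*(g - 1)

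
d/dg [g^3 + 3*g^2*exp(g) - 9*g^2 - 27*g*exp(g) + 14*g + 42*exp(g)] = 3*g^2*exp(g) + 3*g^2 - 21*g*exp(g) - 18*g + 15*exp(g) + 14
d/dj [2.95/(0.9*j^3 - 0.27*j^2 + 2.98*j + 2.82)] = (-7.965*j^2 + 1.593*j - 8.791)/(0.9*j^3 - 0.27*j^2 + 2.98*j + 2.82)^2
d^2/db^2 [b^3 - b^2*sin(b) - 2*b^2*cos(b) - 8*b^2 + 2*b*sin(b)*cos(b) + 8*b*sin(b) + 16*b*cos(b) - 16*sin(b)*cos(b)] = b^2*sin(b) + 2*b^2*cos(b) - 4*b*sin(2*b) - 20*b*cos(b) + 6*b - 34*sin(b) + 32*sin(2*b) + 12*cos(b) + 4*cos(2*b) - 16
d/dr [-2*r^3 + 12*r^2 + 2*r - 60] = -6*r^2 + 24*r + 2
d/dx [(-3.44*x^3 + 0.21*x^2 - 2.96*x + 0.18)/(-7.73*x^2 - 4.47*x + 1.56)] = (26.5912*x^4 + 30.7536*x^3 - 39.9187*x^2 + 3.438*x - 3.813)/(59.7529*x^4 + 69.1062*x^3 - 4.1367*x^2 - 13.9464*x + 2.4336)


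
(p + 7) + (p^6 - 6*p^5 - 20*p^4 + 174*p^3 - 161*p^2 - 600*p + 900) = p^6 - 6*p^5 - 20*p^4 + 174*p^3 - 161*p^2 - 599*p + 907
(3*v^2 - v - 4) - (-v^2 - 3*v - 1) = 4*v^2 + 2*v - 3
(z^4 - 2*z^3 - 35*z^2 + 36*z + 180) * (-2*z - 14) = -2*z^5 - 10*z^4 + 98*z^3 + 418*z^2 - 864*z - 2520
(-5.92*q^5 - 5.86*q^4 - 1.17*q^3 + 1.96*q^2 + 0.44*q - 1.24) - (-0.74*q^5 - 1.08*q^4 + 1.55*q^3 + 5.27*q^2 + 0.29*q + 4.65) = -5.18*q^5 - 4.78*q^4 - 2.72*q^3 - 3.31*q^2 + 0.15*q - 5.89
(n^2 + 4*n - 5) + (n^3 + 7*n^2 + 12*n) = n^3 + 8*n^2 + 16*n - 5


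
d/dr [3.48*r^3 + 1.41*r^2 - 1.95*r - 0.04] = 10.44*r^2 + 2.82*r - 1.95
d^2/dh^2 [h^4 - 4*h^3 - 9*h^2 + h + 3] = 12*h^2 - 24*h - 18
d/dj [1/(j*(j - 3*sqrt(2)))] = (-2*j + 3*sqrt(2))/(j^2*(j^2 - 6*sqrt(2)*j + 18))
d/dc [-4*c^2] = -8*c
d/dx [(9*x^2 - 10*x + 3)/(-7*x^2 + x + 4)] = (-61*x^2 + 114*x - 43)/(49*x^4 - 14*x^3 - 55*x^2 + 8*x + 16)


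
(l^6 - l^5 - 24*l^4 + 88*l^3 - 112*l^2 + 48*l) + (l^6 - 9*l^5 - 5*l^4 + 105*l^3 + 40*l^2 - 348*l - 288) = 2*l^6 - 10*l^5 - 29*l^4 + 193*l^3 - 72*l^2 - 300*l - 288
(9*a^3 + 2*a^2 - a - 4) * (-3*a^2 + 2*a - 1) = -27*a^5 + 12*a^4 - 2*a^3 + 8*a^2 - 7*a + 4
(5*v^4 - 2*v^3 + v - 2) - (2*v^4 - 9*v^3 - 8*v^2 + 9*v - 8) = 3*v^4 + 7*v^3 + 8*v^2 - 8*v + 6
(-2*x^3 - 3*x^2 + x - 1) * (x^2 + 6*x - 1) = -2*x^5 - 15*x^4 - 15*x^3 + 8*x^2 - 7*x + 1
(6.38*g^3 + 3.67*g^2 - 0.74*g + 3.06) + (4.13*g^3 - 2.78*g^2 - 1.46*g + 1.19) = 10.51*g^3 + 0.89*g^2 - 2.2*g + 4.25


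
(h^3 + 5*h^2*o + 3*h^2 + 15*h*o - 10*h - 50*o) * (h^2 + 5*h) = h^5 + 5*h^4*o + 8*h^4 + 40*h^3*o + 5*h^3 + 25*h^2*o - 50*h^2 - 250*h*o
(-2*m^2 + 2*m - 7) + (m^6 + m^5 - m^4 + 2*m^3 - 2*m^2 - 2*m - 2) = m^6 + m^5 - m^4 + 2*m^3 - 4*m^2 - 9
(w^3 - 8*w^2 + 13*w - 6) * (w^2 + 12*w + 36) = w^5 + 4*w^4 - 47*w^3 - 138*w^2 + 396*w - 216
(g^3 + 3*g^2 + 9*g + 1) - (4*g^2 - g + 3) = g^3 - g^2 + 10*g - 2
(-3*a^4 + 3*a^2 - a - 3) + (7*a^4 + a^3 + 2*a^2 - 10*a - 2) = 4*a^4 + a^3 + 5*a^2 - 11*a - 5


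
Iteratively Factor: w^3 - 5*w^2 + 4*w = (w - 4)*(w^2 - w) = (w - 4)*(w - 1)*(w)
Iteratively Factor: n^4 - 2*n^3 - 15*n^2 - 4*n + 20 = (n - 5)*(n^3 + 3*n^2 - 4) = (n - 5)*(n + 2)*(n^2 + n - 2) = (n - 5)*(n + 2)^2*(n - 1)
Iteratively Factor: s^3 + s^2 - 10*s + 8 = (s - 1)*(s^2 + 2*s - 8) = (s - 1)*(s + 4)*(s - 2)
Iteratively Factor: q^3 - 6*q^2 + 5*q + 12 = (q - 3)*(q^2 - 3*q - 4) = (q - 3)*(q + 1)*(q - 4)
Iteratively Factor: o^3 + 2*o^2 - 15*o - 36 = (o - 4)*(o^2 + 6*o + 9) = (o - 4)*(o + 3)*(o + 3)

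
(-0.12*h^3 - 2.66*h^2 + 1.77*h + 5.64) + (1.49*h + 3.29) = -0.12*h^3 - 2.66*h^2 + 3.26*h + 8.93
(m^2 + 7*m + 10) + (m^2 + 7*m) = 2*m^2 + 14*m + 10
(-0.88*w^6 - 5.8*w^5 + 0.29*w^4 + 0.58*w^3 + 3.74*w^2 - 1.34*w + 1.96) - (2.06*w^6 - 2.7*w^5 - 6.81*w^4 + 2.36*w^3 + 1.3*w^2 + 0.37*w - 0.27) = -2.94*w^6 - 3.1*w^5 + 7.1*w^4 - 1.78*w^3 + 2.44*w^2 - 1.71*w + 2.23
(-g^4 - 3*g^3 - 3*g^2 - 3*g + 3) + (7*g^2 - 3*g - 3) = -g^4 - 3*g^3 + 4*g^2 - 6*g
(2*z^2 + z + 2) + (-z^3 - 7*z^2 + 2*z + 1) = -z^3 - 5*z^2 + 3*z + 3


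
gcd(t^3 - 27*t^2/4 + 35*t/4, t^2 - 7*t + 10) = t - 5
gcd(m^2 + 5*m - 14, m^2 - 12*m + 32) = 1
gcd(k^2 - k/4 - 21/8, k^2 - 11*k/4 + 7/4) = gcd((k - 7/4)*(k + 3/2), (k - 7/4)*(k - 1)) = k - 7/4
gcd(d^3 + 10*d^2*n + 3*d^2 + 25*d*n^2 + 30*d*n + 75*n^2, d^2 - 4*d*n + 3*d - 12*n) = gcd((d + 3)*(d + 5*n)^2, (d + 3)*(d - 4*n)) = d + 3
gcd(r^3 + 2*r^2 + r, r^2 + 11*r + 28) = 1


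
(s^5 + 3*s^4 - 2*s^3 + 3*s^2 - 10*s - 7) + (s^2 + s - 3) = s^5 + 3*s^4 - 2*s^3 + 4*s^2 - 9*s - 10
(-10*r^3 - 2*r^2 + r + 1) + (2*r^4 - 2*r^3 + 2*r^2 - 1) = 2*r^4 - 12*r^3 + r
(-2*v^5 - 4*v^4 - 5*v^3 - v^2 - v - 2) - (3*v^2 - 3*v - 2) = -2*v^5 - 4*v^4 - 5*v^3 - 4*v^2 + 2*v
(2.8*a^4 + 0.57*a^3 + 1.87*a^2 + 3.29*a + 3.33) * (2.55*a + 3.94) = 7.14*a^5 + 12.4855*a^4 + 7.0143*a^3 + 15.7573*a^2 + 21.4541*a + 13.1202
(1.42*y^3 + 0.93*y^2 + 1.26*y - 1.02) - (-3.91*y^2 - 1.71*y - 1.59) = 1.42*y^3 + 4.84*y^2 + 2.97*y + 0.57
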